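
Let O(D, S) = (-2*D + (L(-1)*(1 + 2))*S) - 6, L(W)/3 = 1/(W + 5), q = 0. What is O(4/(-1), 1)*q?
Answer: 0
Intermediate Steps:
L(W) = 3/(5 + W) (L(W) = 3/(W + 5) = 3/(5 + W))
O(D, S) = -6 - 2*D + 9*S/4 (O(D, S) = (-2*D + ((3/(5 - 1))*(1 + 2))*S) - 6 = (-2*D + ((3/4)*3)*S) - 6 = (-2*D + 9*S/4) - 6 = -6 - 2*D + 9*S/4)
O(4/(-1), 1)*q = (-6 - 8/(-1) + (9/4)*1)*0 = (-6 - 8*(-1) + 9/4)*0 = (-6 - 2*(-4) + 9/4)*0 = (-6 + 8 + 9/4)*0 = (17/4)*0 = 0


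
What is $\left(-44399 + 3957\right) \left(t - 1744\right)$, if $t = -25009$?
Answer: $1081944826$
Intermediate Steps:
$\left(-44399 + 3957\right) \left(t - 1744\right) = \left(-44399 + 3957\right) \left(-25009 - 1744\right) = \left(-40442\right) \left(-26753\right) = 1081944826$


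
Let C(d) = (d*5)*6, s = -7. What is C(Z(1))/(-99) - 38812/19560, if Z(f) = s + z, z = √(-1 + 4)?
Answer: 7367/53790 - 10*√3/33 ≈ -0.38791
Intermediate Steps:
z = √3 ≈ 1.7320
Z(f) = -7 + √3
C(d) = 30*d (C(d) = (5*d)*6 = 30*d)
C(Z(1))/(-99) - 38812/19560 = (30*(-7 + √3))/(-99) - 38812/19560 = (-210 + 30*√3)*(-1/99) - 38812*1/19560 = (70/33 - 10*√3/33) - 9703/4890 = 7367/53790 - 10*√3/33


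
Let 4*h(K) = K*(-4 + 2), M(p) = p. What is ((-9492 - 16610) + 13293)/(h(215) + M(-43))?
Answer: 25618/301 ≈ 85.110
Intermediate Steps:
h(K) = -K/2 (h(K) = (K*(-4 + 2))/4 = (K*(-2))/4 = (-2*K)/4 = -K/2)
((-9492 - 16610) + 13293)/(h(215) + M(-43)) = ((-9492 - 16610) + 13293)/(-1/2*215 - 43) = (-26102 + 13293)/(-215/2 - 43) = -12809/(-301/2) = -12809*(-2/301) = 25618/301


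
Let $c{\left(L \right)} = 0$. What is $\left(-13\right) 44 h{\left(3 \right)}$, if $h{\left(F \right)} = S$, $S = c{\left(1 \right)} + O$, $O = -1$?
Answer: $572$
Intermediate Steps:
$S = -1$ ($S = 0 - 1 = -1$)
$h{\left(F \right)} = -1$
$\left(-13\right) 44 h{\left(3 \right)} = \left(-13\right) 44 \left(-1\right) = \left(-572\right) \left(-1\right) = 572$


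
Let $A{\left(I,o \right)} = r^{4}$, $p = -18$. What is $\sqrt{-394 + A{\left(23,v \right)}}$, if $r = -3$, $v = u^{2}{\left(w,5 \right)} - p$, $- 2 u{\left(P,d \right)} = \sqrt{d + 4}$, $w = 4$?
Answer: $i \sqrt{313} \approx 17.692 i$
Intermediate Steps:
$u{\left(P,d \right)} = - \frac{\sqrt{4 + d}}{2}$ ($u{\left(P,d \right)} = - \frac{\sqrt{d + 4}}{2} = - \frac{\sqrt{4 + d}}{2}$)
$v = \frac{81}{4}$ ($v = \left(- \frac{\sqrt{4 + 5}}{2}\right)^{2} - -18 = \left(- \frac{\sqrt{9}}{2}\right)^{2} + 18 = \left(\left(- \frac{1}{2}\right) 3\right)^{2} + 18 = \left(- \frac{3}{2}\right)^{2} + 18 = \frac{9}{4} + 18 = \frac{81}{4} \approx 20.25$)
$A{\left(I,o \right)} = 81$ ($A{\left(I,o \right)} = \left(-3\right)^{4} = 81$)
$\sqrt{-394 + A{\left(23,v \right)}} = \sqrt{-394 + 81} = \sqrt{-313} = i \sqrt{313}$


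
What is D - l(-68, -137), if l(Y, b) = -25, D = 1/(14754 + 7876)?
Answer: 565751/22630 ≈ 25.000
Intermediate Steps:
D = 1/22630 ≈ 4.4189e-5
D - l(-68, -137) = 1/22630 - 1*(-25) = 1/22630 + 25 = 565751/22630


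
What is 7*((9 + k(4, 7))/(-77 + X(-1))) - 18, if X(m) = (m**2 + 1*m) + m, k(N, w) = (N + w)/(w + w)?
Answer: -2945/156 ≈ -18.878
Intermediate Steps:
k(N, w) = (N + w)/(2*w) (k(N, w) = (N + w)/((2*w)) = (N + w)*(1/(2*w)) = (N + w)/(2*w))
X(m) = m**2 + 2*m (X(m) = (m**2 + m) + m = (m + m**2) + m = m**2 + 2*m)
7*((9 + k(4, 7))/(-77 + X(-1))) - 18 = 7*((9 + (1/2)*(4 + 7)/7)/(-77 - (2 - 1))) - 18 = 7*((9 + (1/2)*(1/7)*11)/(-77 - 1*1)) - 18 = 7*((9 + 11/14)/(-77 - 1)) - 18 = 7*((137/14)/(-78)) - 18 = 7*((137/14)*(-1/78)) - 18 = 7*(-137/1092) - 18 = -137/156 - 18 = -2945/156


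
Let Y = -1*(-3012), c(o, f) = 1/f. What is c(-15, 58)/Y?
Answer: 1/174696 ≈ 5.7242e-6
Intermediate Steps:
Y = 3012
c(-15, 58)/Y = 1/(58*3012) = (1/58)*(1/3012) = 1/174696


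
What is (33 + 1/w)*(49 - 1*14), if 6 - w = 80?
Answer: 85435/74 ≈ 1154.5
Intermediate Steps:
w = -74 (w = 6 - 1*80 = 6 - 80 = -74)
(33 + 1/w)*(49 - 1*14) = (33 + 1/(-74))*(49 - 1*14) = (33 - 1/74)*(49 - 14) = (2441/74)*35 = 85435/74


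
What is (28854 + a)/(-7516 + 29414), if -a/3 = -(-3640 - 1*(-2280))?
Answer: 12387/10949 ≈ 1.1313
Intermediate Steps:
a = -4080 (a = -(-3)*(-3640 - 1*(-2280)) = -(-3)*(-3640 + 2280) = -(-3)*(-1360) = -3*1360 = -4080)
(28854 + a)/(-7516 + 29414) = (28854 - 4080)/(-7516 + 29414) = 24774/21898 = 24774*(1/21898) = 12387/10949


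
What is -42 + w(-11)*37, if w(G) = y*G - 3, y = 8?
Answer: -3409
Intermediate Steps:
w(G) = -3 + 8*G (w(G) = 8*G - 3 = -3 + 8*G)
-42 + w(-11)*37 = -42 + (-3 + 8*(-11))*37 = -42 + (-3 - 88)*37 = -42 - 91*37 = -42 - 3367 = -3409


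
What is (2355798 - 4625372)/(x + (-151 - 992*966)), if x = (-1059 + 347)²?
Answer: 2269574/451479 ≈ 5.0270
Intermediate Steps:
x = 506944 (x = (-712)² = 506944)
(2355798 - 4625372)/(x + (-151 - 992*966)) = (2355798 - 4625372)/(506944 + (-151 - 992*966)) = -2269574/(506944 + (-151 - 958272)) = -2269574/(506944 - 958423) = -2269574/(-451479) = -2269574*(-1/451479) = 2269574/451479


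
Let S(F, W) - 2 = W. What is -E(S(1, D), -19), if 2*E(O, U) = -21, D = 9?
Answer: 21/2 ≈ 10.500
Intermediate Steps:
S(F, W) = 2 + W
E(O, U) = -21/2 (E(O, U) = (1/2)*(-21) = -21/2)
-E(S(1, D), -19) = -1*(-21/2) = 21/2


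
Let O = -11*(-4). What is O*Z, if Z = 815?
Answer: 35860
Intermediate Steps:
O = 44
O*Z = 44*815 = 35860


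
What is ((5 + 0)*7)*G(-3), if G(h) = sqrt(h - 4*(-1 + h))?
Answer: 35*sqrt(13) ≈ 126.19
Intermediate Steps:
G(h) = sqrt(4 - 3*h) (G(h) = sqrt(h + (4 - 4*h)) = sqrt(4 - 3*h))
((5 + 0)*7)*G(-3) = ((5 + 0)*7)*sqrt(4 - 3*(-3)) = (5*7)*sqrt(4 + 9) = 35*sqrt(13)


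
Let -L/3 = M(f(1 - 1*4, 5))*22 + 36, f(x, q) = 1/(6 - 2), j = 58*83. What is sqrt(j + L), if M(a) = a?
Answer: sqrt(18758)/2 ≈ 68.480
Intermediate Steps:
j = 4814
f(x, q) = 1/4
L = -249/2 (L = -3*((1/4)*22 + 36) = -3*(11/2 + 36) = -3*83/2 = -249/2 ≈ -124.50)
sqrt(j + L) = sqrt(4814 - 249/2) = sqrt(9379/2) = sqrt(18758)/2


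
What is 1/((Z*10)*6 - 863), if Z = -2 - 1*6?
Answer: -1/1343 ≈ -0.00074460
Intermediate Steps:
Z = -8 (Z = -2 - 6 = -8)
1/((Z*10)*6 - 863) = 1/(-8*10*6 - 863) = 1/(-80*6 - 863) = 1/(-480 - 863) = 1/(-1343) = -1/1343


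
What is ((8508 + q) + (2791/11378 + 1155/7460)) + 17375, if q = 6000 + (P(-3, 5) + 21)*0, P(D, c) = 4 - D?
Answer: 270625917649/8487988 ≈ 31883.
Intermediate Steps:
q = 6000 (q = 6000 + ((4 - 1*(-3)) + 21)*0 = 6000 + ((4 + 3) + 21)*0 = 6000 + (7 + 21)*0 = 6000 + 28*0 = 6000 + 0 = 6000)
((8508 + q) + (2791/11378 + 1155/7460)) + 17375 = ((8508 + 6000) + (2791/11378 + 1155/7460)) + 17375 = (14508 + (2791*(1/11378) + 1155*(1/7460))) + 17375 = (14508 + (2791/11378 + 231/1492)) + 17375 = (14508 + 3396245/8487988) + 17375 = 123147126149/8487988 + 17375 = 270625917649/8487988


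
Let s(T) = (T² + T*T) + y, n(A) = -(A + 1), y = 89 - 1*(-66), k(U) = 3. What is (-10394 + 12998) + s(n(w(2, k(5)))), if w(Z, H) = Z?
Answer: 2777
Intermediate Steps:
y = 155 (y = 89 + 66 = 155)
n(A) = -1 - A (n(A) = -(1 + A) = -1 - A)
s(T) = 155 + 2*T² (s(T) = (T² + T*T) + 155 = (T² + T²) + 155 = 2*T² + 155 = 155 + 2*T²)
(-10394 + 12998) + s(n(w(2, k(5)))) = (-10394 + 12998) + (155 + 2*(-1 - 1*2)²) = 2604 + (155 + 2*(-1 - 2)²) = 2604 + (155 + 2*(-3)²) = 2604 + (155 + 2*9) = 2604 + (155 + 18) = 2604 + 173 = 2777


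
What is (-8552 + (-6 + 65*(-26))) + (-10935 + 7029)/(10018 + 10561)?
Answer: -210897498/20579 ≈ -10248.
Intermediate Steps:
(-8552 + (-6 + 65*(-26))) + (-10935 + 7029)/(10018 + 10561) = (-8552 + (-6 - 1690)) - 3906/20579 = (-8552 - 1696) - 3906*1/20579 = -10248 - 3906/20579 = -210897498/20579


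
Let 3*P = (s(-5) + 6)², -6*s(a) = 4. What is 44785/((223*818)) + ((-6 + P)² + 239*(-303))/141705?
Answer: -5001964409173/18843903409230 ≈ -0.26544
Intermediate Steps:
s(a) = -⅔ (s(a) = -⅙*4 = -⅔)
P = 256/27 (P = (-⅔ + 6)²/3 = (16/3)²/3 = (⅓)*(256/9) = 256/27 ≈ 9.4815)
44785/((223*818)) + ((-6 + P)² + 239*(-303))/141705 = 44785/((223*818)) + ((-6 + 256/27)² + 239*(-303))/141705 = 44785/182414 + ((94/27)² - 72417)*(1/141705) = 44785*(1/182414) + (8836/729 - 72417)*(1/141705) = 44785/182414 - 52783157/729*1/141705 = 44785/182414 - 52783157/103302945 = -5001964409173/18843903409230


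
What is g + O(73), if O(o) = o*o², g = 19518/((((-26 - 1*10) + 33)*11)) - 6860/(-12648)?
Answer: 13510236187/34782 ≈ 3.8843e+5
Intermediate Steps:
g = -20553107/34782 (g = 19518/((((-26 - 10) + 33)*11)) - 6860*(-1/12648) = 19518/(((-36 + 33)*11)) + 1715/3162 = 19518/((-3*11)) + 1715/3162 = 19518/(-33) + 1715/3162 = 19518*(-1/33) + 1715/3162 = -6506/11 + 1715/3162 = -20553107/34782 ≈ -590.91)
O(o) = o³
g + O(73) = -20553107/34782 + 73³ = -20553107/34782 + 389017 = 13510236187/34782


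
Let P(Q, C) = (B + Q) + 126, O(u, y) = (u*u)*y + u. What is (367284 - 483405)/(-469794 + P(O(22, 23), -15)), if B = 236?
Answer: 116121/458278 ≈ 0.25339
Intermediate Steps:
O(u, y) = u + y*u**2 (O(u, y) = u**2*y + u = y*u**2 + u = u + y*u**2)
P(Q, C) = 362 + Q (P(Q, C) = (236 + Q) + 126 = 362 + Q)
(367284 - 483405)/(-469794 + P(O(22, 23), -15)) = (367284 - 483405)/(-469794 + (362 + 22*(1 + 22*23))) = -116121/(-469794 + (362 + 22*(1 + 506))) = -116121/(-469794 + (362 + 22*507)) = -116121/(-469794 + (362 + 11154)) = -116121/(-469794 + 11516) = -116121/(-458278) = -116121*(-1/458278) = 116121/458278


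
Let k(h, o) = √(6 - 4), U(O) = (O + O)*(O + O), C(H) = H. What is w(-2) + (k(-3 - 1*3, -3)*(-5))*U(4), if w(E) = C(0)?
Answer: -320*√2 ≈ -452.55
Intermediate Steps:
w(E) = 0
U(O) = 4*O² (U(O) = (2*O)*(2*O) = 4*O²)
k(h, o) = √2
w(-2) + (k(-3 - 1*3, -3)*(-5))*U(4) = 0 + (√2*(-5))*(4*4²) = 0 + (-5*√2)*(4*16) = 0 - 5*√2*64 = 0 - 320*√2 = -320*√2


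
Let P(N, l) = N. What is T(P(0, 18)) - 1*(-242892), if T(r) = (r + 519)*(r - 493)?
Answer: -12975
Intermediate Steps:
T(r) = (-493 + r)*(519 + r) (T(r) = (519 + r)*(-493 + r) = (-493 + r)*(519 + r))
T(P(0, 18)) - 1*(-242892) = (-255867 + 0² + 26*0) - 1*(-242892) = (-255867 + 0 + 0) + 242892 = -255867 + 242892 = -12975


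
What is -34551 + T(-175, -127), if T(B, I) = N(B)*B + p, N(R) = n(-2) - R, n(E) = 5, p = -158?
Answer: -66209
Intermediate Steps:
N(R) = 5 - R
T(B, I) = -158 + B*(5 - B) (T(B, I) = (5 - B)*B - 158 = B*(5 - B) - 158 = -158 + B*(5 - B))
-34551 + T(-175, -127) = -34551 + (-158 - 1*(-175)*(-5 - 175)) = -34551 + (-158 - 1*(-175)*(-180)) = -34551 + (-158 - 31500) = -34551 - 31658 = -66209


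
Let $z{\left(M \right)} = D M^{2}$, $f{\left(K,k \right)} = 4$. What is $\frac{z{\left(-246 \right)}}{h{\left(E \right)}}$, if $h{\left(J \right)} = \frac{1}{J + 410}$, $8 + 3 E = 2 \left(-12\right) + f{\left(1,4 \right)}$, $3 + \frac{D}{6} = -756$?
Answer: $-110419672176$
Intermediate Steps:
$D = -4554$ ($D = -18 + 6 \left(-756\right) = -18 - 4536 = -4554$)
$E = - \frac{28}{3}$ ($E = - \frac{8}{3} + \frac{2 \left(-12\right) + 4}{3} = - \frac{8}{3} + \frac{-24 + 4}{3} = - \frac{8}{3} + \frac{1}{3} \left(-20\right) = - \frac{8}{3} - \frac{20}{3} = - \frac{28}{3} \approx -9.3333$)
$z{\left(M \right)} = - 4554 M^{2}$
$h{\left(J \right)} = \frac{1}{410 + J}$
$\frac{z{\left(-246 \right)}}{h{\left(E \right)}} = \frac{\left(-4554\right) \left(-246\right)^{2}}{\frac{1}{410 - \frac{28}{3}}} = \frac{\left(-4554\right) 60516}{\frac{1}{\frac{1202}{3}}} = - \frac{275589864}{\frac{3}{1202}} = \left(-275589864\right) \frac{1202}{3} = -110419672176$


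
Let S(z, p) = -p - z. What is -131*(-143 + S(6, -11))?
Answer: 18078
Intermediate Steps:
-131*(-143 + S(6, -11)) = -131*(-143 + (-1*(-11) - 1*6)) = -131*(-143 + (11 - 6)) = -131*(-143 + 5) = -131*(-138) = 18078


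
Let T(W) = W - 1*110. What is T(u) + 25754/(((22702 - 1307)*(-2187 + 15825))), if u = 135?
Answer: 3647325502/145892505 ≈ 25.000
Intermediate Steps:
T(W) = -110 + W (T(W) = W - 110 = -110 + W)
T(u) + 25754/(((22702 - 1307)*(-2187 + 15825))) = (-110 + 135) + 25754/(((22702 - 1307)*(-2187 + 15825))) = 25 + 25754/((21395*13638)) = 25 + 25754/291785010 = 25 + 25754*(1/291785010) = 25 + 12877/145892505 = 3647325502/145892505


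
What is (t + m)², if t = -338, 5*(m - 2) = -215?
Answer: 143641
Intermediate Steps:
m = -41 (m = 2 + (⅕)*(-215) = 2 - 43 = -41)
(t + m)² = (-338 - 41)² = (-379)² = 143641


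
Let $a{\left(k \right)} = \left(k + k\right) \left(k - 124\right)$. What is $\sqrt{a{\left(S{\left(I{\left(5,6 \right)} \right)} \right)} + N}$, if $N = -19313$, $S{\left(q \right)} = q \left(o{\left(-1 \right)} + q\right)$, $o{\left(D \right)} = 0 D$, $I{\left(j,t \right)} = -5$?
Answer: $i \sqrt{24263} \approx 155.77 i$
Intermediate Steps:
$o{\left(D \right)} = 0$
$S{\left(q \right)} = q^{2}$ ($S{\left(q \right)} = q \left(0 + q\right) = q q = q^{2}$)
$a{\left(k \right)} = 2 k \left(-124 + k\right)$
$\sqrt{a{\left(S{\left(I{\left(5,6 \right)} \right)} \right)} + N} = \sqrt{2 \left(-5\right)^{2} \left(-124 + \left(-5\right)^{2}\right) - 19313} = \sqrt{2 \cdot 25 \left(-124 + 25\right) - 19313} = \sqrt{2 \cdot 25 \left(-99\right) - 19313} = \sqrt{-4950 - 19313} = \sqrt{-24263} = i \sqrt{24263}$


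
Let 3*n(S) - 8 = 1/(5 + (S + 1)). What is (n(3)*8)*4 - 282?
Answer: -5278/27 ≈ -195.48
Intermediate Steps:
n(S) = 8/3 + 1/(3*(6 + S)) (n(S) = 8/3 + 1/(3*(5 + (S + 1))) = 8/3 + 1/(3*(5 + (1 + S))) = 8/3 + 1/(3*(6 + S)))
(n(3)*8)*4 - 282 = (((49 + 8*3)/(3*(6 + 3)))*8)*4 - 282 = (((1/3)*(49 + 24)/9)*8)*4 - 282 = (((1/3)*(1/9)*73)*8)*4 - 282 = ((73/27)*8)*4 - 282 = (584/27)*4 - 282 = 2336/27 - 282 = -5278/27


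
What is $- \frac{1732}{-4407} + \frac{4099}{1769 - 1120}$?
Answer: $\frac{19188361}{2860143} \approx 6.7089$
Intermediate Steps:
$- \frac{1732}{-4407} + \frac{4099}{1769 - 1120} = \left(-1732\right) \left(- \frac{1}{4407}\right) + \frac{4099}{1769 - 1120} = \frac{1732}{4407} + \frac{4099}{649} = \frac{19188361}{2860143}$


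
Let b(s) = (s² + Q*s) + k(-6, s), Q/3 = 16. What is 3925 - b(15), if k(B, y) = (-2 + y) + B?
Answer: 2973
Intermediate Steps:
k(B, y) = -2 + B + y
Q = 48 (Q = 3*16 = 48)
b(s) = -8 + s² + 49*s (b(s) = (s² + 48*s) + (-2 - 6 + s) = (s² + 48*s) + (-8 + s) = -8 + s² + 49*s)
3925 - b(15) = 3925 - (-8 + 15² + 49*15) = 3925 - (-8 + 225 + 735) = 3925 - 1*952 = 3925 - 952 = 2973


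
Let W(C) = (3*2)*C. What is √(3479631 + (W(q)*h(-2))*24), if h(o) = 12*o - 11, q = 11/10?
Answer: √3474087 ≈ 1863.9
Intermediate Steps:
q = 11/10 (q = 11*(⅒) = 11/10 ≈ 1.1000)
W(C) = 6*C
h(o) = -11 + 12*o
√(3479631 + (W(q)*h(-2))*24) = √(3479631 + ((6*(11/10))*(-11 + 12*(-2)))*24) = √(3479631 + (33*(-11 - 24)/5)*24) = √(3479631 + ((33/5)*(-35))*24) = √(3479631 - 231*24) = √(3479631 - 5544) = √3474087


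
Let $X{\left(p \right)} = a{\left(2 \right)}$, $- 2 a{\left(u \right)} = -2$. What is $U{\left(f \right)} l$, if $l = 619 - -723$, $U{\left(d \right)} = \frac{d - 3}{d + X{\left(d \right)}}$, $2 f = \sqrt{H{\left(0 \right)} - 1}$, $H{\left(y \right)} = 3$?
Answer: $-9394 + 5368 \sqrt{2} \approx -1802.5$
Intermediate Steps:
$a{\left(u \right)} = 1$ ($a{\left(u \right)} = \left(- \frac{1}{2}\right) \left(-2\right) = 1$)
$X{\left(p \right)} = 1$
$f = \frac{\sqrt{2}}{2}$ ($f = \frac{\sqrt{3 - 1}}{2} = \frac{\sqrt{2}}{2} \approx 0.70711$)
$U{\left(d \right)} = \frac{-3 + d}{1 + d}$ ($U{\left(d \right)} = \frac{d - 3}{d + 1} = \frac{-3 + d}{1 + d}$)
$l = 1342$ ($l = 619 + 723 = 1342$)
$U{\left(f \right)} l = \frac{-3 + \frac{\sqrt{2}}{2}}{1 + \frac{\sqrt{2}}{2}} \cdot 1342 = \frac{1342 \left(-3 + \frac{\sqrt{2}}{2}\right)}{1 + \frac{\sqrt{2}}{2}}$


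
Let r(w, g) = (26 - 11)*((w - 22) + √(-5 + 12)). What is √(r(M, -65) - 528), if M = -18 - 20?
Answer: √(-1428 + 15*√7) ≈ 37.26*I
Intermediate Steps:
M = -38
r(w, g) = -330 + 15*w + 15*√7 (r(w, g) = 15*((-22 + w) + √7) = 15*(-22 + w + √7) = -330 + 15*w + 15*√7)
√(r(M, -65) - 528) = √((-330 + 15*(-38) + 15*√7) - 528) = √((-330 - 570 + 15*√7) - 528) = √((-900 + 15*√7) - 528) = √(-1428 + 15*√7)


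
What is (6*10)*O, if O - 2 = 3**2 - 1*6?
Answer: 300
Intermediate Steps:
O = 5 (O = 2 + (3**2 - 1*6) = 2 + (9 - 6) = 2 + 3 = 5)
(6*10)*O = (6*10)*5 = 60*5 = 300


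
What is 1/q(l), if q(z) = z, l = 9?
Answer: ⅑ ≈ 0.11111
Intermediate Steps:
1/q(l) = 1/9 = ⅑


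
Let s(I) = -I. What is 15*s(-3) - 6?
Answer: 39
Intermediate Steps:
15*s(-3) - 6 = 15*(-1*(-3)) - 6 = 15*3 - 6 = 45 - 6 = 39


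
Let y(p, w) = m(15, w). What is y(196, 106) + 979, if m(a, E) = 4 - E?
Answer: 877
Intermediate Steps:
y(p, w) = 4 - w
y(196, 106) + 979 = (4 - 1*106) + 979 = (4 - 106) + 979 = -102 + 979 = 877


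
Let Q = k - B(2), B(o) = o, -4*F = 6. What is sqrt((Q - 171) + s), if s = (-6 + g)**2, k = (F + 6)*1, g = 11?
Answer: I*sqrt(574)/2 ≈ 11.979*I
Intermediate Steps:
F = -3/2 (F = -1/4*6 = -3/2 ≈ -1.5000)
k = 9/2 (k = (-3/2 + 6)*1 = (9/2)*1 = 9/2 ≈ 4.5000)
s = 25 (s = (-6 + 11)**2 = 5**2 = 25)
Q = 5/2 (Q = 9/2 - 1*2 = 9/2 - 2 = 5/2 ≈ 2.5000)
sqrt((Q - 171) + s) = sqrt((5/2 - 171) + 25) = sqrt(-337/2 + 25) = sqrt(-287/2) = I*sqrt(574)/2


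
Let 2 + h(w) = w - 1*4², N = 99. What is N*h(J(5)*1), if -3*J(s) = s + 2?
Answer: -2013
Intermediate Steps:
J(s) = -⅔ - s/3 (J(s) = -(s + 2)/3 = -(2 + s)/3 = -⅔ - s/3)
h(w) = -18 + w (h(w) = -2 + (w - 1*4²) = -2 + (w - 1*16) = -2 + (w - 16) = -2 + (-16 + w) = -18 + w)
N*h(J(5)*1) = 99*(-18 + (-⅔ - ⅓*5)*1) = 99*(-18 + (-⅔ - 5/3)*1) = 99*(-18 - 7/3*1) = 99*(-18 - 7/3) = 99*(-61/3) = -2013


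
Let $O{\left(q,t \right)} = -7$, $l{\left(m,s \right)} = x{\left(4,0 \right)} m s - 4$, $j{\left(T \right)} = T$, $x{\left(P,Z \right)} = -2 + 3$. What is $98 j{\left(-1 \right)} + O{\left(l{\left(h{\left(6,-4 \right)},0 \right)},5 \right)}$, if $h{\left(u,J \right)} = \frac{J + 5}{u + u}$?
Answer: $-105$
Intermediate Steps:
$x{\left(P,Z \right)} = 1$
$h{\left(u,J \right)} = \frac{5 + J}{2 u}$
$l{\left(m,s \right)} = -4 + m s$ ($l{\left(m,s \right)} = 1 m s - 4 = m s - 4 = -4 + m s$)
$98 j{\left(-1 \right)} + O{\left(l{\left(h{\left(6,-4 \right)},0 \right)},5 \right)} = 98 \left(-1\right) - 7 = -98 - 7 = -105$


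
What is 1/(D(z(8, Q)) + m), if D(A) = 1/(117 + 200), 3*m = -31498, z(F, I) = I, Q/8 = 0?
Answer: -951/9984863 ≈ -9.5244e-5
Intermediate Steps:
Q = 0 (Q = 8*0 = 0)
m = -31498/3 (m = (1/3)*(-31498) = -31498/3 ≈ -10499.)
D(A) = 1/317
1/(D(z(8, Q)) + m) = 1/(1/317 - 31498/3) = 1/(-9984863/951) = -951/9984863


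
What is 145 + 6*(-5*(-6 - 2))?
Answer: 385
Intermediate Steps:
145 + 6*(-5*(-6 - 2)) = 145 + 6*(-5*(-8)) = 145 + 6*40 = 145 + 240 = 385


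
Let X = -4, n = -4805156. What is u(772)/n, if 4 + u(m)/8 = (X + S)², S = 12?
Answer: -120/1201289 ≈ -9.9893e-5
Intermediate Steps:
u(m) = 480 (u(m) = -32 + 8*(-4 + 12)² = -32 + 8*8² = -32 + 8*64 = -32 + 512 = 480)
u(772)/n = 480/(-4805156) = 480*(-1/4805156) = -120/1201289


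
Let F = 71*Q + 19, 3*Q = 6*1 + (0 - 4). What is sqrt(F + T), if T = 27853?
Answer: sqrt(251274)/3 ≈ 167.09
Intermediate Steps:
Q = 2/3 (Q = (6*1 + (0 - 4))/3 = (6 - 4)/3 = (1/3)*2 = 2/3 ≈ 0.66667)
F = 199/3 (F = 71*(2/3) + 19 = 142/3 + 19 = 199/3 ≈ 66.333)
sqrt(F + T) = sqrt(199/3 + 27853) = sqrt(83758/3) = sqrt(251274)/3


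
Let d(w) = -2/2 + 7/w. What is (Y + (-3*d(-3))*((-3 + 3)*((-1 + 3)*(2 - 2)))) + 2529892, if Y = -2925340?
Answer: -395448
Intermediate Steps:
d(w) = -1 + 7/w (d(w) = -2*½ + 7/w = -1 + 7/w)
(Y + (-3*d(-3))*((-3 + 3)*((-1 + 3)*(2 - 2)))) + 2529892 = (-2925340 + (-3*(7 - 1*(-3))/(-3))*((-3 + 3)*((-1 + 3)*(2 - 2)))) + 2529892 = (-2925340 + (-(-1)*(7 + 3))*(0*(2*0))) + 2529892 = (-2925340 + (-(-1)*10)*(0*0)) + 2529892 = (-2925340 - 3*(-10/3)*0) + 2529892 = (-2925340 + 10*0) + 2529892 = (-2925340 + 0) + 2529892 = -2925340 + 2529892 = -395448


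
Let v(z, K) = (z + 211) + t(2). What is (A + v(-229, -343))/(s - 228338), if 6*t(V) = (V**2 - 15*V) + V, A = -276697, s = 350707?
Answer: -276719/122369 ≈ -2.2613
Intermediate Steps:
t(V) = -7*V/3 + V**2/6 (t(V) = ((V**2 - 15*V) + V)/6 = (V**2 - 14*V)/6 = -7*V/3 + V**2/6)
v(z, K) = 207 + z (v(z, K) = (z + 211) + (1/6)*2*(-14 + 2) = (211 + z) + (1/6)*2*(-12) = (211 + z) - 4 = 207 + z)
(A + v(-229, -343))/(s - 228338) = (-276697 + (207 - 229))/(350707 - 228338) = (-276697 - 22)/122369 = -276719*1/122369 = -276719/122369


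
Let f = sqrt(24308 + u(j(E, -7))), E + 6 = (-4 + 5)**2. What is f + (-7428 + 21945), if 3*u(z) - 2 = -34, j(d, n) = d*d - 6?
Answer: 14517 + 2*sqrt(54669)/3 ≈ 14673.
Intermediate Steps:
E = -5 (E = -6 + (-4 + 5)**2 = -6 + 1**2 = -6 + 1 = -5)
j(d, n) = -6 + d**2 (j(d, n) = d**2 - 6 = -6 + d**2)
u(z) = -32/3 (u(z) = 2/3 + (1/3)*(-34) = 2/3 - 34/3 = -32/3)
f = 2*sqrt(54669)/3 (f = sqrt(24308 - 32/3) = sqrt(72892/3) = 2*sqrt(54669)/3 ≈ 155.88)
f + (-7428 + 21945) = 2*sqrt(54669)/3 + (-7428 + 21945) = 2*sqrt(54669)/3 + 14517 = 14517 + 2*sqrt(54669)/3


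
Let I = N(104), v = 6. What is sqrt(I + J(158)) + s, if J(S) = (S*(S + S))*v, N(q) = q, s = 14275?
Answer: 14275 + 2*sqrt(74918) ≈ 14822.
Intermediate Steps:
J(S) = 12*S**2 (J(S) = (S*(S + S))*6 = (S*(2*S))*6 = (2*S**2)*6 = 12*S**2)
I = 104
sqrt(I + J(158)) + s = sqrt(104 + 12*158**2) + 14275 = sqrt(104 + 12*24964) + 14275 = sqrt(104 + 299568) + 14275 = sqrt(299672) + 14275 = 2*sqrt(74918) + 14275 = 14275 + 2*sqrt(74918)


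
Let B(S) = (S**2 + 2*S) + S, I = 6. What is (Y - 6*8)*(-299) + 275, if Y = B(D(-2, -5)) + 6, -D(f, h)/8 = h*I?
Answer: -17424847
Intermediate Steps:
D(f, h) = -48*h (D(f, h) = -8*h*6 = -48*h)
B(S) = S**2 + 3*S
Y = 58326 (Y = (-48*(-5))*(3 - 48*(-5)) + 6 = 240*(3 + 240) + 6 = 240*243 + 6 = 58320 + 6 = 58326)
(Y - 6*8)*(-299) + 275 = (58326 - 6*8)*(-299) + 275 = (58326 - 48)*(-299) + 275 = 58278*(-299) + 275 = -17425122 + 275 = -17424847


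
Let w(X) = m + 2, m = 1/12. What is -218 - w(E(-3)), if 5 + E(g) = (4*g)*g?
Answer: -2641/12 ≈ -220.08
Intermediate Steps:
m = 1/12 ≈ 0.083333
E(g) = -5 + 4*g**2 (E(g) = -5 + (4*g)*g = -5 + 4*g**2)
w(X) = 25/12 (w(X) = 1/12 + 2 = 25/12)
-218 - w(E(-3)) = -218 - 1*25/12 = -218 - 25/12 = -2641/12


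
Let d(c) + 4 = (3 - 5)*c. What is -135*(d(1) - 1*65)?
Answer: 9585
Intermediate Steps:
d(c) = -4 - 2*c (d(c) = -4 + (3 - 5)*c = -4 - 2*c)
-135*(d(1) - 1*65) = -135*((-4 - 2*1) - 1*65) = -135*((-4 - 2) - 65) = -135*(-6 - 65) = -135*(-71) = 9585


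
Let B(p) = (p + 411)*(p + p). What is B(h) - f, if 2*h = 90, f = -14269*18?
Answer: 297882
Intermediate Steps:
f = -256842
h = 45 (h = (½)*90 = 45)
B(p) = 2*p*(411 + p) (B(p) = (411 + p)*(2*p) = 2*p*(411 + p))
B(h) - f = 2*45*(411 + 45) - 1*(-256842) = 2*45*456 + 256842 = 41040 + 256842 = 297882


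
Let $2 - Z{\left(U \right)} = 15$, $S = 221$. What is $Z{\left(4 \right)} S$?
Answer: $-2873$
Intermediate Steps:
$Z{\left(U \right)} = -13$ ($Z{\left(U \right)} = 2 - 15 = -13$)
$Z{\left(4 \right)} S = \left(-13\right) 221 = -2873$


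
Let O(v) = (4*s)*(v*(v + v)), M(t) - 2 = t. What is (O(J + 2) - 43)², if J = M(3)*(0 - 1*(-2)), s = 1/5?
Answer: 877969/25 ≈ 35119.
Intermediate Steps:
s = ⅕ ≈ 0.20000
M(t) = 2 + t
J = 10 (J = (2 + 3)*(0 - 1*(-2)) = 5*(0 + 2) = 5*2 = 10)
O(v) = 8*v²/5 (O(v) = (4*(⅕))*(v*(v + v)) = 4*(v*(2*v))/5 = 4*(2*v²)/5 = 8*v²/5)
(O(J + 2) - 43)² = (8*(10 + 2)²/5 - 43)² = ((8/5)*12² - 43)² = ((8/5)*144 - 43)² = (1152/5 - 43)² = (937/5)² = 877969/25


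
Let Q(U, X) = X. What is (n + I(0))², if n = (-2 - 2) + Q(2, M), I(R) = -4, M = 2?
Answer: 36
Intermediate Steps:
n = -2 (n = (-2 - 2) + 2 = -4 + 2 = -2)
(n + I(0))² = (-2 - 4)² = (-6)² = 36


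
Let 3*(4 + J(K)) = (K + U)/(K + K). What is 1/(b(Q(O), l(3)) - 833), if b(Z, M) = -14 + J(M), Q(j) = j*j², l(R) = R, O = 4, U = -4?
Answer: -18/15319 ≈ -0.0011750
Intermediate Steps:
J(K) = -4 + (-4 + K)/(6*K) (J(K) = -4 + ((K - 4)/(K + K))/3 = -4 + ((-4 + K)/((2*K)))/3 = -4 + ((-4 + K)*(1/(2*K)))/3 = -4 + ((-4 + K)/(2*K))/3 = -4 + (-4 + K)/(6*K))
Q(j) = j³
b(Z, M) = -14 + (-4 - 23*M)/(6*M)
1/(b(Q(O), l(3)) - 833) = 1/((⅙)*(-4 - 107*3)/3 - 833) = 1/((⅙)*(⅓)*(-4 - 321) - 833) = 1/((⅙)*(⅓)*(-325) - 833) = 1/(-325/18 - 833) = 1/(-15319/18) = -18/15319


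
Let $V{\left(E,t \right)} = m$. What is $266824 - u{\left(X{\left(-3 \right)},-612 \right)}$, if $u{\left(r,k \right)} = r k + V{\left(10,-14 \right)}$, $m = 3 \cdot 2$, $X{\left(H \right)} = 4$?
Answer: $269266$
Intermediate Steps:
$m = 6$
$V{\left(E,t \right)} = 6$
$u{\left(r,k \right)} = 6 + k r$ ($u{\left(r,k \right)} = r k + 6 = k r + 6 = 6 + k r$)
$266824 - u{\left(X{\left(-3 \right)},-612 \right)} = 266824 - \left(6 - 2448\right) = 266824 - -2442 = 266824 + 2442 = 269266$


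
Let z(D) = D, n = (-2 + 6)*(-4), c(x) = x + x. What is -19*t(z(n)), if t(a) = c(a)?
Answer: 608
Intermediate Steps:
c(x) = 2*x
n = -16 (n = 4*(-4) = -16)
t(a) = 2*a
-19*t(z(n)) = -38*(-16) = -19*(-32) = 608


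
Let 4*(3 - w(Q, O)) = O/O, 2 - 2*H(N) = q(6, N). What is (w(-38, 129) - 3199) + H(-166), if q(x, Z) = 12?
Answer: -12805/4 ≈ -3201.3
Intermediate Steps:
H(N) = -5 (H(N) = 1 - 1/2*12 = 1 - 6 = -5)
w(Q, O) = 11/4 (w(Q, O) = 3 - O/(4*O) = 3 - 1/4*1 = 3 - 1/4 = 11/4)
(w(-38, 129) - 3199) + H(-166) = (11/4 - 3199) - 5 = -12785/4 - 5 = -12805/4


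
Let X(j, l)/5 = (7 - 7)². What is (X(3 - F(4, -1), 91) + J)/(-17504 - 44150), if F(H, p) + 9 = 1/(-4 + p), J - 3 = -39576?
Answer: 39573/61654 ≈ 0.64186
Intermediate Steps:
J = -39573 (J = 3 - 39576 = -39573)
F(H, p) = -9 + 1/(-4 + p)
X(j, l) = 0 (X(j, l) = 5*(7 - 7)² = 5*0² = 5*0 = 0)
(X(3 - F(4, -1), 91) + J)/(-17504 - 44150) = (0 - 39573)/(-17504 - 44150) = -39573/(-61654) = -39573*(-1/61654) = 39573/61654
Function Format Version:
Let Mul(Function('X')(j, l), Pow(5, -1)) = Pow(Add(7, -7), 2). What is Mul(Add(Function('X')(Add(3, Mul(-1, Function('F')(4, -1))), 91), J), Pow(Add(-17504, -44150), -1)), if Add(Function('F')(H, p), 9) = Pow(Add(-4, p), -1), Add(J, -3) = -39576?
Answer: Rational(39573, 61654) ≈ 0.64186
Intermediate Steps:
J = -39573 (J = Add(3, -39576) = -39573)
Function('F')(H, p) = Add(-9, Pow(Add(-4, p), -1))
Function('X')(j, l) = 0 (Function('X')(j, l) = Mul(5, Pow(Add(7, -7), 2)) = Mul(5, Pow(0, 2)) = Mul(5, 0) = 0)
Mul(Add(Function('X')(Add(3, Mul(-1, Function('F')(4, -1))), 91), J), Pow(Add(-17504, -44150), -1)) = Mul(Add(0, -39573), Pow(Add(-17504, -44150), -1)) = Mul(-39573, Pow(-61654, -1)) = Mul(-39573, Rational(-1, 61654)) = Rational(39573, 61654)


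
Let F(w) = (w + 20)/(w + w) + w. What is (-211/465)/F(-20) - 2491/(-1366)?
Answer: 11727263/6351900 ≈ 1.8463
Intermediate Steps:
F(w) = w + (20 + w)/(2*w) (F(w) = (20 + w)/((2*w)) + w = (20 + w)*(1/(2*w)) + w = (20 + w)/(2*w) + w = w + (20 + w)/(2*w))
(-211/465)/F(-20) - 2491/(-1366) = (-211/465)/(½ - 20 + 10/(-20)) - 2491/(-1366) = (-211*1/465)/(½ - 20 + 10*(-1/20)) - 2491*(-1/1366) = -211/(465*(½ - 20 - ½)) + 2491/1366 = -211/465/(-20) + 2491/1366 = -211/465*(-1/20) + 2491/1366 = 211/9300 + 2491/1366 = 11727263/6351900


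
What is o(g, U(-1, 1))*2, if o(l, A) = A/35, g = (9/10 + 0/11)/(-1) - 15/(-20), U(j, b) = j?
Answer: -2/35 ≈ -0.057143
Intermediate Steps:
g = -3/20 (g = (9*(⅒) + 0*(1/11))*(-1) - 15*(-1/20) = (9/10 + 0)*(-1) + ¾ = (9/10)*(-1) + ¾ = -9/10 + ¾ = -3/20 ≈ -0.15000)
o(l, A) = A/35 (o(l, A) = A*(1/35) = A/35)
o(g, U(-1, 1))*2 = ((1/35)*(-1))*2 = -1/35*2 = -2/35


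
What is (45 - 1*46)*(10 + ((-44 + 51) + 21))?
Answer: -38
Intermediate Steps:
(45 - 1*46)*(10 + ((-44 + 51) + 21)) = (45 - 46)*(10 + (7 + 21)) = -(10 + 28) = -1*38 = -38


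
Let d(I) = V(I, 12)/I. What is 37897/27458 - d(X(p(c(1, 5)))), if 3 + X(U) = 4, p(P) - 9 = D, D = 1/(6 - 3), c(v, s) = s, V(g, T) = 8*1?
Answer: -181767/27458 ≈ -6.6198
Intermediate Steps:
V(g, T) = 8
D = 1/3 ≈ 0.33333
p(P) = 28/3 (p(P) = 9 + 1/3 = 28/3)
X(U) = 1 (X(U) = -3 + 4 = 1)
d(I) = 8/I
37897/27458 - d(X(p(c(1, 5)))) = 37897/27458 - 8/1 = 37897*(1/27458) - 8 = 37897/27458 - 1*8 = 37897/27458 - 8 = -181767/27458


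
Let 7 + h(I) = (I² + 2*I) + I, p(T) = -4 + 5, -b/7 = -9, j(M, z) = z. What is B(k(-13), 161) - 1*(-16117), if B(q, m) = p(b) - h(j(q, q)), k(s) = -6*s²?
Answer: -1009029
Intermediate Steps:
b = 63 (b = -7*(-9) = 63)
p(T) = 1
h(I) = -7 + I² + 3*I (h(I) = -7 + ((I² + 2*I) + I) = -7 + (I² + 3*I) = -7 + I² + 3*I)
B(q, m) = 8 - q² - 3*q (B(q, m) = 1 - (-7 + q² + 3*q) = 1 + (7 - q² - 3*q) = 8 - q² - 3*q)
B(k(-13), 161) - 1*(-16117) = (8 - (-6*(-13)²)² - (-18)*(-13)²) - 1*(-16117) = (8 - (-6*169)² - (-18)*169) + 16117 = (8 - 1*(-1014)² - 3*(-1014)) + 16117 = (8 - 1*1028196 + 3042) + 16117 = (8 - 1028196 + 3042) + 16117 = -1025146 + 16117 = -1009029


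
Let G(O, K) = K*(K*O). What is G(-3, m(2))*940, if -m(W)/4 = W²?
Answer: -721920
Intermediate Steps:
m(W) = -4*W²
G(O, K) = O*K²
G(-3, m(2))*940 = -3*(-4*2²)²*940 = -3*(-4*4)²*940 = -3*(-16)²*940 = -3*256*940 = -768*940 = -721920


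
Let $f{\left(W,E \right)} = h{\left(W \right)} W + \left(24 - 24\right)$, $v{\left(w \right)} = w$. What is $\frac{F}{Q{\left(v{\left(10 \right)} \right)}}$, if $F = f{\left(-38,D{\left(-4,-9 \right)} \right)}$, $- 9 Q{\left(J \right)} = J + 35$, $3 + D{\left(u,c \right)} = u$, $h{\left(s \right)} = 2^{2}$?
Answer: $\frac{152}{5} \approx 30.4$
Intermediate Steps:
$h{\left(s \right)} = 4$
$D{\left(u,c \right)} = -3 + u$
$Q{\left(J \right)} = - \frac{35}{9} - \frac{J}{9}$ ($Q{\left(J \right)} = - \frac{J + 35}{9} = - \frac{35 + J}{9} = - \frac{35}{9} - \frac{J}{9}$)
$f{\left(W,E \right)} = 4 W$ ($f{\left(W,E \right)} = 4 W + \left(24 - 24\right) = 4 W + 0 = 4 W$)
$F = -152$ ($F = 4 \left(-38\right) = -152$)
$\frac{F}{Q{\left(v{\left(10 \right)} \right)}} = - \frac{152}{- \frac{35}{9} - \frac{10}{9}} = - \frac{152}{-5} = \left(-152\right) \left(- \frac{1}{5}\right) = \frac{152}{5}$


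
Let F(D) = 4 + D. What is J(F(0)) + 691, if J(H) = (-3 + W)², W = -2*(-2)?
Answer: 692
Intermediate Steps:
W = 4
J(H) = 1 (J(H) = (-3 + 4)² = 1² = 1)
J(F(0)) + 691 = 1 + 691 = 692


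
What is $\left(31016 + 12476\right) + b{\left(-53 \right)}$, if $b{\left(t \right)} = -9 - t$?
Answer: $43536$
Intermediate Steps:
$\left(31016 + 12476\right) + b{\left(-53 \right)} = \left(31016 + 12476\right) - -44 = 43492 + \left(-9 + 53\right) = 43492 + 44 = 43536$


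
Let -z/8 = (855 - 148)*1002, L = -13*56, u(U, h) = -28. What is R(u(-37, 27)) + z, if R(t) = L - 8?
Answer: -5668048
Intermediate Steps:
L = -728
z = -5667312 (z = -8*(855 - 148)*1002 = -5656*1002 = -8*708414 = -5667312)
R(t) = -736 (R(t) = -728 - 8 = -736)
R(u(-37, 27)) + z = -736 - 5667312 = -5668048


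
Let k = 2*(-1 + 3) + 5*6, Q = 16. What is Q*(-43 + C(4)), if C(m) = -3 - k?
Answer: -1280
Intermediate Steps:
k = 34 (k = 2*2 + 30 = 4 + 30 = 34)
C(m) = -37 (C(m) = -3 - 1*34 = -3 - 34 = -37)
Q*(-43 + C(4)) = 16*(-43 - 37) = 16*(-80) = -1280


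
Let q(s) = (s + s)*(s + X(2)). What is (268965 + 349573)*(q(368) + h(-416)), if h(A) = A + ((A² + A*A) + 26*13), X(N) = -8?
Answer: 377923006772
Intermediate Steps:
q(s) = 2*s*(-8 + s) (q(s) = (s + s)*(s - 8) = (2*s)*(-8 + s) = 2*s*(-8 + s))
h(A) = 338 + A + 2*A² (h(A) = A + ((A² + A²) + 338) = A + (2*A² + 338) = A + (338 + 2*A²) = 338 + A + 2*A²)
(268965 + 349573)*(q(368) + h(-416)) = (268965 + 349573)*(2*368*(-8 + 368) + (338 - 416 + 2*(-416)²)) = 618538*(2*368*360 + (338 - 416 + 2*173056)) = 618538*(264960 + (338 - 416 + 346112)) = 618538*(264960 + 346034) = 618538*610994 = 377923006772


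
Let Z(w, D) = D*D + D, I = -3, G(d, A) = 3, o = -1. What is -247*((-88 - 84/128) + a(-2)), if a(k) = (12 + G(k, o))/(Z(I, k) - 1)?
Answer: 582179/32 ≈ 18193.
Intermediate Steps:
Z(w, D) = D + D² (Z(w, D) = D² + D = D + D²)
a(k) = 15/(-1 + k*(1 + k)) (a(k) = (12 + 3)/(k*(1 + k) - 1) = 15/(-1 + k*(1 + k)))
-247*((-88 - 84/128) + a(-2)) = -247*((-88 - 84/128) + 15/(-1 - 2*(1 - 2))) = -247*((-88 - 84/128) + 15/(-1 - 2*(-1))) = -247*((-88 - 1*21/32) + 15/(-1 + 2)) = -247*((-88 - 21/32) + 15/1) = -247*(-2837/32 + 15*1) = -247*(-2837/32 + 15) = -247*(-2357/32) = 582179/32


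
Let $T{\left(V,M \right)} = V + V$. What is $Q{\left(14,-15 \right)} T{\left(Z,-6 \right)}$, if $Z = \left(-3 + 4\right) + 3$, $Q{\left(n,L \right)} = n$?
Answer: $112$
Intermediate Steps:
$Z = 4$ ($Z = 1 + 3 = 4$)
$T{\left(V,M \right)} = 2 V$
$Q{\left(14,-15 \right)} T{\left(Z,-6 \right)} = 14 \cdot 2 \cdot 4 = 14 \cdot 8 = 112$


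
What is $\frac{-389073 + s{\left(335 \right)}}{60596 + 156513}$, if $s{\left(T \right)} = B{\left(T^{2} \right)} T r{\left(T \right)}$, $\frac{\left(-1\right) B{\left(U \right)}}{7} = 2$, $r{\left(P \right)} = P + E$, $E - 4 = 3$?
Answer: $- \frac{1993053}{217109} \approx -9.18$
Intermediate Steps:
$E = 7$ ($E = 4 + 3 = 7$)
$r{\left(P \right)} = 7 + P$ ($r{\left(P \right)} = P + 7 = 7 + P$)
$B{\left(U \right)} = -14$ ($B{\left(U \right)} = \left(-7\right) 2 = -14$)
$s{\left(T \right)} = - 14 T \left(7 + T\right)$
$\frac{-389073 + s{\left(335 \right)}}{60596 + 156513} = \frac{-389073 - 4690 \left(7 + 335\right)}{60596 + 156513} = \frac{-389073 - 4690 \cdot 342}{217109} = \left(-389073 - 1603980\right) \frac{1}{217109} = \left(-1993053\right) \frac{1}{217109} = - \frac{1993053}{217109}$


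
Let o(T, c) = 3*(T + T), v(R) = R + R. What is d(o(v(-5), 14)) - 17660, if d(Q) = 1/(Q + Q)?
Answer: -2119201/120 ≈ -17660.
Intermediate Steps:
v(R) = 2*R
o(T, c) = 6*T (o(T, c) = 3*(2*T) = 6*T)
d(Q) = 1/(2*Q)
d(o(v(-5), 14)) - 17660 = 1/(2*((6*(2*(-5))))) - 17660 = 1/(2*((6*(-10)))) - 17660 = (½)/(-60) - 17660 = (½)*(-1/60) - 17660 = -1/120 - 17660 = -2119201/120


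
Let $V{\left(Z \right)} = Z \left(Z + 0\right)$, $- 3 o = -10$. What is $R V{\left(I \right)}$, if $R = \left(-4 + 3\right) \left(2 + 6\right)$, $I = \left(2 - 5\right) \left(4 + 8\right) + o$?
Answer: $- \frac{76832}{9} \approx -8536.9$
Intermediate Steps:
$o = \frac{10}{3}$ ($o = \left(- \frac{1}{3}\right) \left(-10\right) = \frac{10}{3} \approx 3.3333$)
$I = - \frac{98}{3}$ ($I = \left(2 - 5\right) \left(4 + 8\right) + \frac{10}{3} = \left(-3\right) 12 + \frac{10}{3} = -36 + \frac{10}{3} = - \frac{98}{3} \approx -32.667$)
$R = -8$ ($R = \left(-1\right) 8 = -8$)
$V{\left(Z \right)} = Z^{2}$ ($V{\left(Z \right)} = Z Z = Z^{2}$)
$R V{\left(I \right)} = - 8 \left(- \frac{98}{3}\right)^{2} = \left(-8\right) \frac{9604}{9} = - \frac{76832}{9}$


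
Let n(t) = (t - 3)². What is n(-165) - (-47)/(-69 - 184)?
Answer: 7140625/253 ≈ 28224.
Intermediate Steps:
n(t) = (-3 + t)²
n(-165) - (-47)/(-69 - 184) = (-3 - 165)² - (-47)/(-69 - 184) = (-168)² - (-47)/(-253) = 28224 - (-1)*(-47)/253 = 28224 - 1*47/253 = 28224 - 47/253 = 7140625/253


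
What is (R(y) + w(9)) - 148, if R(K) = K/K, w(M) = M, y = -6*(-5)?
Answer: -138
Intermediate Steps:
y = 30
R(K) = 1
(R(y) + w(9)) - 148 = (1 + 9) - 148 = 10 - 148 = -138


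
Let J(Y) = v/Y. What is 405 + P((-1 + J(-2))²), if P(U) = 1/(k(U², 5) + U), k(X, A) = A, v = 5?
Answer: 27949/69 ≈ 405.06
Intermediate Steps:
J(Y) = 5/Y
P(U) = 1/(5 + U)
405 + P((-1 + J(-2))²) = 405 + 1/(5 + (-1 + 5/(-2))²) = 405 + 1/(5 + (-1 + 5*(-½))²) = 405 + 1/(5 + (-1 - 5/2)²) = 405 + 1/(5 + (-7/2)²) = 405 + 1/(5 + 49/4) = 405 + 1/(69/4) = 405 + 4/69 = 27949/69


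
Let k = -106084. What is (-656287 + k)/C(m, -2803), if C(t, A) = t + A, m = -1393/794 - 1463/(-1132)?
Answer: 342612576884/1259887039 ≈ 271.94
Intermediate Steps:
m = -207627/449404 (m = -1393*1/794 - 1463*(-1/1132) = -1393/794 + 1463/1132 = -207627/449404 ≈ -0.46201)
C(t, A) = A + t
(-656287 + k)/C(m, -2803) = (-656287 - 106084)/(-2803 - 207627/449404) = -762371/(-1259887039/449404) = -762371*(-449404/1259887039) = 342612576884/1259887039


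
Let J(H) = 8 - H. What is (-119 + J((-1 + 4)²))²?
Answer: 14400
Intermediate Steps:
(-119 + J((-1 + 4)²))² = (-119 + (8 - (-1 + 4)²))² = (-119 + (8 - 1*3²))² = (-119 + (8 - 1*9))² = (-119 + (8 - 9))² = (-119 - 1)² = (-120)² = 14400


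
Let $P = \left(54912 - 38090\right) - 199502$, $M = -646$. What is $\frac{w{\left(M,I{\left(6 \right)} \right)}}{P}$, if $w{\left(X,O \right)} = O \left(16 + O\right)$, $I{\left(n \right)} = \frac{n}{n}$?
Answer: $- \frac{17}{182680} \approx -9.3059 \cdot 10^{-5}$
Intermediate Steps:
$P = -182680$ ($P = 16822 - 199502 = -182680$)
$I{\left(n \right)} = 1$
$\frac{w{\left(M,I{\left(6 \right)} \right)}}{P} = \frac{1 \left(16 + 1\right)}{-182680} = 1 \cdot 17 \left(- \frac{1}{182680}\right) = 17 \left(- \frac{1}{182680}\right) = - \frac{17}{182680}$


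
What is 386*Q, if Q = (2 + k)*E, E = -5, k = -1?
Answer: -1930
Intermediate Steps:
Q = -5 (Q = (2 - 1)*(-5) = 1*(-5) = -5)
386*Q = 386*(-5) = -1930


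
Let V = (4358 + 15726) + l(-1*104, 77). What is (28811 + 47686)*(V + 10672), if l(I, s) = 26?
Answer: 2354730654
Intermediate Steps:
V = 20110 (V = (4358 + 15726) + 26 = 20084 + 26 = 20110)
(28811 + 47686)*(V + 10672) = (28811 + 47686)*(20110 + 10672) = 76497*30782 = 2354730654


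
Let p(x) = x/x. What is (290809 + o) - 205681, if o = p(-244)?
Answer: 85129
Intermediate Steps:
p(x) = 1
o = 1
(290809 + o) - 205681 = (290809 + 1) - 205681 = 290810 - 205681 = 85129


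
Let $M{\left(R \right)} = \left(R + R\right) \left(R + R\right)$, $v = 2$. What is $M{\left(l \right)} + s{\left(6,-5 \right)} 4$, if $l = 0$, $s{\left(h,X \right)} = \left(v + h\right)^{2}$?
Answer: $256$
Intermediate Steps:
$s{\left(h,X \right)} = \left(2 + h\right)^{2}$
$M{\left(R \right)} = 4 R^{2}$ ($M{\left(R \right)} = 2 R 2 R = 4 R^{2}$)
$M{\left(l \right)} + s{\left(6,-5 \right)} 4 = 4 \cdot 0^{2} + \left(2 + 6\right)^{2} \cdot 4 = 4 \cdot 0 + 8^{2} \cdot 4 = 0 + 64 \cdot 4 = 0 + 256 = 256$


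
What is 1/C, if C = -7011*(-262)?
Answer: 1/1836882 ≈ 5.4440e-7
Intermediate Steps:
C = 1836882
1/C = 1/1836882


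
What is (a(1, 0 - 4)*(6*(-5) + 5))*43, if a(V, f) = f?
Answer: 4300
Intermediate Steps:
(a(1, 0 - 4)*(6*(-5) + 5))*43 = ((0 - 4)*(6*(-5) + 5))*43 = -4*(-30 + 5)*43 = -4*(-25)*43 = 100*43 = 4300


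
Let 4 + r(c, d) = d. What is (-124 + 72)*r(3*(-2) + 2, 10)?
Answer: -312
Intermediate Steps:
r(c, d) = -4 + d
(-124 + 72)*r(3*(-2) + 2, 10) = (-124 + 72)*(-4 + 10) = -52*6 = -312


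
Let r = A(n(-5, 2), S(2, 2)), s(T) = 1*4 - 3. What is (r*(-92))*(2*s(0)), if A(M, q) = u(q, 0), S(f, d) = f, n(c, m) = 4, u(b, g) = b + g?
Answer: -368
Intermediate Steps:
s(T) = 1 (s(T) = 4 - 3 = 1)
A(M, q) = q (A(M, q) = q + 0 = q)
r = 2
(r*(-92))*(2*s(0)) = (2*(-92))*(2*1) = -184*2 = -368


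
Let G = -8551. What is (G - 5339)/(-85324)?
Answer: 6945/42662 ≈ 0.16279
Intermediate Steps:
(G - 5339)/(-85324) = (-8551 - 5339)/(-85324) = -13890*(-1/85324) = 6945/42662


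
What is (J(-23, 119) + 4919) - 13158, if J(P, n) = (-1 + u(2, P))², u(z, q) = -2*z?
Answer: -8214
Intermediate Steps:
J(P, n) = 25 (J(P, n) = (-1 - 2*2)² = (-1 - 4)² = (-5)² = 25)
(J(-23, 119) + 4919) - 13158 = (25 + 4919) - 13158 = 4944 - 13158 = -8214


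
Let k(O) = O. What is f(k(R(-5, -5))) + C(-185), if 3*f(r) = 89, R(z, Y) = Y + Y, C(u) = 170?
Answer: 599/3 ≈ 199.67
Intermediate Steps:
R(z, Y) = 2*Y
f(r) = 89/3 (f(r) = (⅓)*89 = 89/3)
f(k(R(-5, -5))) + C(-185) = 89/3 + 170 = 599/3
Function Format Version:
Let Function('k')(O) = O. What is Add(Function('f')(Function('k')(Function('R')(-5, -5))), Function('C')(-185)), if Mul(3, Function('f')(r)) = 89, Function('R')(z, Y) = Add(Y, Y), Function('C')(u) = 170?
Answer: Rational(599, 3) ≈ 199.67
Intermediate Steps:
Function('R')(z, Y) = Mul(2, Y)
Function('f')(r) = Rational(89, 3) (Function('f')(r) = Mul(Rational(1, 3), 89) = Rational(89, 3))
Add(Function('f')(Function('k')(Function('R')(-5, -5))), Function('C')(-185)) = Add(Rational(89, 3), 170) = Rational(599, 3)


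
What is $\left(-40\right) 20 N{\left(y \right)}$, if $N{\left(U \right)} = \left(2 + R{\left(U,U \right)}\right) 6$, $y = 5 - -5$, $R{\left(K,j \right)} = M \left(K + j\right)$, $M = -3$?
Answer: $278400$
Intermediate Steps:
$R{\left(K,j \right)} = - 3 K - 3 j$ ($R{\left(K,j \right)} = - 3 \left(K + j\right) = - 3 K - 3 j$)
$y = 10$ ($y = 5 + 5 = 10$)
$N{\left(U \right)} = 12 - 36 U$ ($N{\left(U \right)} = \left(2 - 6 U\right) 6 = 12 - 36 U$)
$\left(-40\right) 20 N{\left(y \right)} = \left(-40\right) 20 \left(12 - 360\right) = - 800 \left(12 - 360\right) = \left(-800\right) \left(-348\right) = 278400$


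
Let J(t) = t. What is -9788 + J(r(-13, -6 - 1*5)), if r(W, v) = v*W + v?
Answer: -9656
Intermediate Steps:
r(W, v) = v + W*v (r(W, v) = W*v + v = v + W*v)
-9788 + J(r(-13, -6 - 1*5)) = -9788 + (-6 - 1*5)*(1 - 13) = -9788 + (-6 - 5)*(-12) = -9788 - 11*(-12) = -9788 + 132 = -9656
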